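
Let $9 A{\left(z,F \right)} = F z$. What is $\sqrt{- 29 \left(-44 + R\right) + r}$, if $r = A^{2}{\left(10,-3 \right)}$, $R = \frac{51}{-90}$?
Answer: $\frac{\sqrt{1173190}}{30} \approx 36.105$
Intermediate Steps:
$A{\left(z,F \right)} = \frac{F z}{9}$
$R = - \frac{17}{30}$ ($R = 51 \left(- \frac{1}{90}\right) = - \frac{17}{30} \approx -0.56667$)
$r = \frac{100}{9}$ ($r = \left(\frac{1}{9} \left(-3\right) 10\right)^{2} = \left(- \frac{10}{3}\right)^{2} = \frac{100}{9} \approx 11.111$)
$\sqrt{- 29 \left(-44 + R\right) + r} = \sqrt{- 29 \left(-44 - \frac{17}{30}\right) + \frac{100}{9}} = \sqrt{\left(-29\right) \left(- \frac{1337}{30}\right) + \frac{100}{9}} = \sqrt{\frac{38773}{30} + \frac{100}{9}} = \sqrt{\frac{117319}{90}} = \frac{\sqrt{1173190}}{30}$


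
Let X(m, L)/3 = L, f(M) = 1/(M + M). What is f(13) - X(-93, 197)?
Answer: -15365/26 ≈ -590.96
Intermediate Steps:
f(M) = 1/(2*M)
X(m, L) = 3*L
f(13) - X(-93, 197) = (½)/13 - 3*197 = (½)*(1/13) - 1*591 = 1/26 - 591 = -15365/26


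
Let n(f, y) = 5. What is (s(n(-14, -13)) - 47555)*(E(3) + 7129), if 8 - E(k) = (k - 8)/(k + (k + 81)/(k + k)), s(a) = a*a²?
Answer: -338521860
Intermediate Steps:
s(a) = a³
E(k) = 8 - (-8 + k)/(k + (81 + k)/(2*k)) (E(k) = 8 - (k - 8)/(k + (k + 81)/(k + k)) = 8 - (-8 + k)/(k + (81 + k)/((2*k))) = 8 - (-8 + k)/(k + (81 + k)*(1/(2*k))) = 8 - (-8 + k)/(k + (81 + k)/(2*k)))
(s(n(-14, -13)) - 47555)*(E(3) + 7129) = (5³ - 47555)*(2*(324 + 7*3² + 12*3)/(81 + 3 + 2*3²) + 7129) = (125 - 47555)*(2*(324 + 7*9 + 36)/(81 + 3 + 2*9) + 7129) = -47430*(2*(324 + 63 + 36)/(81 + 3 + 18) + 7129) = -47430*(2*423/102 + 7129) = -47430*(2*(1/102)*423 + 7129) = -47430*(141/17 + 7129) = -47430*121334/17 = -338521860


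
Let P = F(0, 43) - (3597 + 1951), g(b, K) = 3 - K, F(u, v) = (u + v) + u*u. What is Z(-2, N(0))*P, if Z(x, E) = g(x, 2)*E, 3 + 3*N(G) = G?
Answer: 5505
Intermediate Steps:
F(u, v) = u + v + u**2 (F(u, v) = (u + v) + u**2 = u + v + u**2)
N(G) = -1 + G/3
Z(x, E) = E (Z(x, E) = (3 - 1*2)*E = (3 - 2)*E = 1*E = E)
P = -5505 (P = (0 + 43 + 0**2) - (3597 + 1951) = (0 + 43 + 0) - 1*5548 = 43 - 5548 = -5505)
Z(-2, N(0))*P = (-1 + (1/3)*0)*(-5505) = (-1 + 0)*(-5505) = -1*(-5505) = 5505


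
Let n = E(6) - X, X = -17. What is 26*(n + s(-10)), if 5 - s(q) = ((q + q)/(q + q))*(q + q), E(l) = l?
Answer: 1248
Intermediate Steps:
s(q) = 5 - 2*q (s(q) = 5 - (q + q)/(q + q)*(q + q) = 5 - (2*q)/((2*q))*2*q = 5 - (2*q)*(1/(2*q))*2*q = 5 - 2*q)
n = 23 (n = 6 - 1*(-17) = 6 + 17 = 23)
26*(n + s(-10)) = 26*(23 + (5 - 2*(-10))) = 26*(23 + (5 + 20)) = 26*(23 + 25) = 26*48 = 1248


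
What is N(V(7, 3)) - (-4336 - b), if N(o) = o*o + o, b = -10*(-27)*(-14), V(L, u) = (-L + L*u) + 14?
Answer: 1368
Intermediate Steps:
V(L, u) = 14 - L + L*u
b = -3780 (b = 270*(-14) = -3780)
N(o) = o + o**2 (N(o) = o**2 + o = o + o**2)
N(V(7, 3)) - (-4336 - b) = (14 - 1*7 + 7*3)*(1 + (14 - 1*7 + 7*3)) - (-4336 - 1*(-3780)) = (14 - 7 + 21)*(1 + (14 - 7 + 21)) - (-4336 + 3780) = 28*(1 + 28) - 1*(-556) = 28*29 + 556 = 812 + 556 = 1368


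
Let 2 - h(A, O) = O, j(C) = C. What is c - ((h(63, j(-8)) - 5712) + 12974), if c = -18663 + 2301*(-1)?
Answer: -28236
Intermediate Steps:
c = -20964 (c = -18663 - 2301 = -20964)
h(A, O) = 2 - O
c - ((h(63, j(-8)) - 5712) + 12974) = -20964 - (((2 - 1*(-8)) - 5712) + 12974) = -20964 - (((2 + 8) - 5712) + 12974) = -20964 - ((10 - 5712) + 12974) = -20964 - (-5702 + 12974) = -20964 - 1*7272 = -20964 - 7272 = -28236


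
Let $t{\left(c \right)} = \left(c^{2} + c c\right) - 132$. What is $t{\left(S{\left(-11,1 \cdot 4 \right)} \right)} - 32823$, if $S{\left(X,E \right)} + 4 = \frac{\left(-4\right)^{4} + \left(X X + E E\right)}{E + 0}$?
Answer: $- \frac{121511}{8} \approx -15189.0$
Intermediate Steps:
$S{\left(X,E \right)} = -4 + \frac{256 + E^{2} + X^{2}}{E}$ ($S{\left(X,E \right)} = -4 + \frac{\left(-4\right)^{4} + \left(X X + E E\right)}{E + 0} = -4 + \frac{256 + \left(X^{2} + E^{2}\right)}{E} = -4 + \frac{256 + \left(E^{2} + X^{2}\right)}{E} = -4 + \frac{256 + E^{2} + X^{2}}{E}$)
$t{\left(c \right)} = -132 + 2 c^{2}$ ($t{\left(c \right)} = \left(c^{2} + c^{2}\right) - 132 = 2 c^{2} - 132 = -132 + 2 c^{2}$)
$t{\left(S{\left(-11,1 \cdot 4 \right)} \right)} - 32823 = \left(-132 + 2 \left(\frac{256 + \left(-11\right)^{2} + 1 \cdot 4 \left(-4 + 1 \cdot 4\right)}{1 \cdot 4}\right)^{2}\right) - 32823 = \left(-132 + 2 \left(\frac{256 + 121 + 4 \left(-4 + 4\right)}{4}\right)^{2}\right) - 32823 = \left(-132 + 2 \left(\frac{256 + 121 + 4 \cdot 0}{4}\right)^{2}\right) - 32823 = \left(-132 + 2 \left(\frac{256 + 121 + 0}{4}\right)^{2}\right) - 32823 = \left(-132 + 2 \left(\frac{1}{4} \cdot 377\right)^{2}\right) - 32823 = \left(-132 + 2 \left(\frac{377}{4}\right)^{2}\right) - 32823 = \left(-132 + 2 \cdot \frac{142129}{16}\right) - 32823 = \left(-132 + \frac{142129}{8}\right) - 32823 = \frac{141073}{8} - 32823 = - \frac{121511}{8}$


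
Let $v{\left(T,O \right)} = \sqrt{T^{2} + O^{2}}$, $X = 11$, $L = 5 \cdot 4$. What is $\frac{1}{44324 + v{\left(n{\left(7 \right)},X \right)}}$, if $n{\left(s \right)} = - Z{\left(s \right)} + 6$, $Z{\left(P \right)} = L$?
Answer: $\frac{44324}{1964616659} - \frac{\sqrt{317}}{1964616659} \approx 2.2552 \cdot 10^{-5}$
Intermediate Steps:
$L = 20$
$Z{\left(P \right)} = 20$
$n{\left(s \right)} = -14$ ($n{\left(s \right)} = \left(-1\right) 20 + 6 = -20 + 6 = -14$)
$v{\left(T,O \right)} = \sqrt{O^{2} + T^{2}}$
$\frac{1}{44324 + v{\left(n{\left(7 \right)},X \right)}} = \frac{1}{44324 + \sqrt{11^{2} + \left(-14\right)^{2}}} = \frac{1}{44324 + \sqrt{121 + 196}} = \frac{1}{44324 + \sqrt{317}}$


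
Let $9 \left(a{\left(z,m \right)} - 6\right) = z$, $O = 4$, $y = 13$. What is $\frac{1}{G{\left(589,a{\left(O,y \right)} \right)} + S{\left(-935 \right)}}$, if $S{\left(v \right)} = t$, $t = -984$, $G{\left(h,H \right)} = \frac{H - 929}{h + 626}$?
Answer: $- \frac{10935}{10768343} \approx -0.0010155$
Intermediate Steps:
$a{\left(z,m \right)} = 6 + \frac{z}{9}$
$G{\left(h,H \right)} = \frac{-929 + H}{626 + h}$
$S{\left(v \right)} = -984$
$\frac{1}{G{\left(589,a{\left(O,y \right)} \right)} + S{\left(-935 \right)}} = \frac{1}{\frac{-929 + \left(6 + \frac{1}{9} \cdot 4\right)}{626 + 589} - 984} = \frac{1}{\frac{-929 + \left(6 + \frac{4}{9}\right)}{1215} - 984} = \frac{1}{\frac{-929 + \frac{58}{9}}{1215} - 984} = \frac{1}{\frac{1}{1215} \left(- \frac{8303}{9}\right) - 984} = \frac{1}{- \frac{8303}{10935} - 984} = \frac{1}{- \frac{10768343}{10935}} = - \frac{10935}{10768343}$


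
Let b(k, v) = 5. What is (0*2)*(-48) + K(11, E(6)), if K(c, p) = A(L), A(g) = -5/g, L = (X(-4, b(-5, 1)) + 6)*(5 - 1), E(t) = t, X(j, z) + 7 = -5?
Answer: 5/24 ≈ 0.20833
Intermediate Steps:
X(j, z) = -12 (X(j, z) = -7 - 5 = -12)
L = -24 (L = (-12 + 6)*(5 - 1) = -6*4 = -24)
K(c, p) = 5/24 (K(c, p) = -5/(-24) = -5*(-1/24) = 5/24)
(0*2)*(-48) + K(11, E(6)) = (0*2)*(-48) + 5/24 = 0*(-48) + 5/24 = 0 + 5/24 = 5/24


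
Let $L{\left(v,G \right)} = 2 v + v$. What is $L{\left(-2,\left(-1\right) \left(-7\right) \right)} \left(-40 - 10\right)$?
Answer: $300$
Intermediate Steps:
$L{\left(v,G \right)} = 3 v$
$L{\left(-2,\left(-1\right) \left(-7\right) \right)} \left(-40 - 10\right) = 3 \left(-2\right) \left(-40 - 10\right) = \left(-6\right) \left(-50\right) = 300$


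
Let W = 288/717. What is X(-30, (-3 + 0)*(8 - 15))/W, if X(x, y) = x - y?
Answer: -4063/32 ≈ -126.97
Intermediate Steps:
W = 96/239 (W = 288*(1/717) = 96/239 ≈ 0.40167)
X(-30, (-3 + 0)*(8 - 15))/W = (-30 - (-3 + 0)*(8 - 15))/(96/239) = (-30 - (-3)*(-7))*(239/96) = (-30 - 1*21)*(239/96) = (-30 - 21)*(239/96) = -51*239/96 = -4063/32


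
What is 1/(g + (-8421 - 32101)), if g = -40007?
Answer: -1/80529 ≈ -1.2418e-5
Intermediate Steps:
1/(g + (-8421 - 32101)) = 1/(-40007 + (-8421 - 32101)) = 1/(-40007 - 40522) = 1/(-80529) = -1/80529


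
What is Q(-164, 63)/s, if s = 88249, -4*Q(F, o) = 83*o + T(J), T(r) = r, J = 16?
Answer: -5245/352996 ≈ -0.014859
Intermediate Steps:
Q(F, o) = -4 - 83*o/4 (Q(F, o) = -(83*o + 16)/4 = -(16 + 83*o)/4 = -4 - 83*o/4)
Q(-164, 63)/s = (-4 - 83/4*63)/88249 = (-4 - 5229/4)*(1/88249) = -5245/4*1/88249 = -5245/352996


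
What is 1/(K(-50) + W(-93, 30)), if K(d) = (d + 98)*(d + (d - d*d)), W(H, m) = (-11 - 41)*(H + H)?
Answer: -1/115128 ≈ -8.6860e-6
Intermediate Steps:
W(H, m) = -104*H
K(d) = (98 + d)*(-d² + 2*d) (K(d) = (98 + d)*(d + (d - d²)) = (98 + d)*(-d² + 2*d))
1/(K(-50) + W(-93, 30)) = 1/(-50*(196 - 1*(-50)² - 96*(-50)) - 104*(-93)) = 1/(-50*(196 - 1*2500 + 4800) + 9672) = 1/(-50*(196 - 2500 + 4800) + 9672) = 1/(-50*2496 + 9672) = 1/(-124800 + 9672) = 1/(-115128) = -1/115128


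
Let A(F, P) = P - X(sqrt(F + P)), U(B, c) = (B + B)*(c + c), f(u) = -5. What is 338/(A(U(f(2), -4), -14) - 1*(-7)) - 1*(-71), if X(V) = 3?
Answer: 186/5 ≈ 37.200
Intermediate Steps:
U(B, c) = 4*B*c (U(B, c) = (2*B)*(2*c) = 4*B*c)
A(F, P) = -3 + P (A(F, P) = P - 1*3 = P - 3 = -3 + P)
338/(A(U(f(2), -4), -14) - 1*(-7)) - 1*(-71) = 338/((-3 - 14) - 1*(-7)) - 1*(-71) = 338/(-17 + 7) + 71 = 338/(-10) + 71 = 338*(-1/10) + 71 = -169/5 + 71 = 186/5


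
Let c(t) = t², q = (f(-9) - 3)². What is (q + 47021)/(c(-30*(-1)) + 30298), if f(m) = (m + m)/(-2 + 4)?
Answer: 47165/31198 ≈ 1.5118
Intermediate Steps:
f(m) = m (f(m) = (2*m)/2 = (2*m)*(½) = m)
q = 144 (q = (-9 - 3)² = (-12)² = 144)
(q + 47021)/(c(-30*(-1)) + 30298) = (144 + 47021)/((-30*(-1))² + 30298) = 47165/(30² + 30298) = 47165/(900 + 30298) = 47165/31198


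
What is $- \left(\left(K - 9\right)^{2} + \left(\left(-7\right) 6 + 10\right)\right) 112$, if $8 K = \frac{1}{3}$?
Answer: $- \frac{194551}{36} \approx -5404.2$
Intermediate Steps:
$K = \frac{1}{24}$ ($K = \frac{1}{8 \cdot 3} = \frac{1}{8} \cdot \frac{1}{3} = \frac{1}{24} \approx 0.041667$)
$- \left(\left(K - 9\right)^{2} + \left(\left(-7\right) 6 + 10\right)\right) 112 = - \left(\left(\frac{1}{24} - 9\right)^{2} + \left(\left(-7\right) 6 + 10\right)\right) 112 = - \left(\left(- \frac{215}{24}\right)^{2} + \left(-42 + 10\right)\right) 112 = - \left(\frac{46225}{576} - 32\right) 112 = - \frac{27793 \cdot 112}{576} = \left(-1\right) \frac{194551}{36} = - \frac{194551}{36}$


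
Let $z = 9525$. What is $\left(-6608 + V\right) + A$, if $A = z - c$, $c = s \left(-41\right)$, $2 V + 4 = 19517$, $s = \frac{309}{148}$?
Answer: $\frac{1888347}{148} \approx 12759.0$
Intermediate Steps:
$s = \frac{309}{148}$ ($s = 309 \cdot \frac{1}{148} = \frac{309}{148} \approx 2.0878$)
$V = \frac{19513}{2}$ ($V = -2 + \frac{1}{2} \cdot 19517 = -2 + \frac{19517}{2} = \frac{19513}{2} \approx 9756.5$)
$c = - \frac{12669}{148}$ ($c = \frac{309}{148} \left(-41\right) = - \frac{12669}{148} \approx -85.601$)
$A = \frac{1422369}{148}$ ($A = 9525 - - \frac{12669}{148} = 9525 + \frac{12669}{148} = \frac{1422369}{148} \approx 9610.6$)
$\left(-6608 + V\right) + A = \left(-6608 + \frac{19513}{2}\right) + \frac{1422369}{148} = \frac{6297}{2} + \frac{1422369}{148} = \frac{1888347}{148}$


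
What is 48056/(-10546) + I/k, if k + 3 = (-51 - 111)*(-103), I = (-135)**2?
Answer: -101586233/29323153 ≈ -3.4644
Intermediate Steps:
I = 18225
k = 16683 (k = -3 + (-51 - 111)*(-103) = -3 - 162*(-103) = -3 + 16686 = 16683)
48056/(-10546) + I/k = 48056/(-10546) + 18225/16683 = 48056*(-1/10546) + 18225*(1/16683) = -24028/5273 + 6075/5561 = -101586233/29323153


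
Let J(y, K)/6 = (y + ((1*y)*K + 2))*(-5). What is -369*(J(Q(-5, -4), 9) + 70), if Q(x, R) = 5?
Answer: 549810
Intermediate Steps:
J(y, K) = -60 - 30*y - 30*K*y (J(y, K) = 6*((y + ((1*y)*K + 2))*(-5)) = 6*((y + (y*K + 2))*(-5)) = 6*((y + (K*y + 2))*(-5)) = 6*((y + (2 + K*y))*(-5)) = 6*((2 + y + K*y)*(-5)) = 6*(-10 - 5*y - 5*K*y) = -60 - 30*y - 30*K*y)
-369*(J(Q(-5, -4), 9) + 70) = -369*((-60 - 30*5 - 30*9*5) + 70) = -369*((-60 - 150 - 1350) + 70) = -369*(-1560 + 70) = -369*(-1490) = 549810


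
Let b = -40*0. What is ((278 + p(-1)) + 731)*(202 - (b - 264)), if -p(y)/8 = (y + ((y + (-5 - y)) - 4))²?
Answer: 97394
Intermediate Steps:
b = 0
p(y) = -8*(-9 + y)² (p(y) = -8*(y + ((y + (-5 - y)) - 4))² = -8*(y + (-5 - 4))² = -8*(y - 9)² = -8*(-9 + y)²)
((278 + p(-1)) + 731)*(202 - (b - 264)) = ((278 - 8*(-9 - 1)²) + 731)*(202 - (0 - 264)) = ((278 - 8*(-10)²) + 731)*(202 - 1*(-264)) = ((278 - 8*100) + 731)*(202 + 264) = ((278 - 800) + 731)*466 = (-522 + 731)*466 = 209*466 = 97394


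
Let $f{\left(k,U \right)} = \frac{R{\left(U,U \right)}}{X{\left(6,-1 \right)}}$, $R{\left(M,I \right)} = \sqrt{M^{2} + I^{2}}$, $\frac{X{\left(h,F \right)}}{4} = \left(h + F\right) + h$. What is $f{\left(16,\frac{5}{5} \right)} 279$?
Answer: $\frac{279 \sqrt{2}}{44} \approx 8.9674$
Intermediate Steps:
$X{\left(h,F \right)} = 4 F + 8 h$ ($X{\left(h,F \right)} = 4 \left(\left(h + F\right) + h\right) = 4 \left(\left(F + h\right) + h\right) = 4 \left(F + 2 h\right) = 4 F + 8 h$)
$R{\left(M,I \right)} = \sqrt{I^{2} + M^{2}}$
$f{\left(k,U \right)} = \frac{\sqrt{2} \sqrt{U^{2}}}{44}$ ($f{\left(k,U \right)} = \frac{\sqrt{U^{2} + U^{2}}}{4 \left(-1\right) + 8 \cdot 6} = \frac{\sqrt{2 U^{2}}}{-4 + 48} = \frac{\sqrt{2} \sqrt{U^{2}}}{44}$)
$f{\left(16,\frac{5}{5} \right)} 279 = \frac{\sqrt{2} \sqrt{\left(\frac{5}{5}\right)^{2}}}{44} \cdot 279 = \frac{\sqrt{2} \sqrt{\left(5 \cdot \frac{1}{5}\right)^{2}}}{44} \cdot 279 = \frac{\sqrt{2} \sqrt{1^{2}}}{44} \cdot 279 = \frac{\sqrt{2} \sqrt{1}}{44} \cdot 279 = \frac{1}{44} \sqrt{2} \cdot 1 \cdot 279 = \frac{\sqrt{2}}{44} \cdot 279 = \frac{279 \sqrt{2}}{44}$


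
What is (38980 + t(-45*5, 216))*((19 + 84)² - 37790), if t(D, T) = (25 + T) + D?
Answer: -1059950276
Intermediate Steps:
t(D, T) = 25 + D + T
(38980 + t(-45*5, 216))*((19 + 84)² - 37790) = (38980 + (25 - 45*5 + 216))*((19 + 84)² - 37790) = (38980 + (25 - 225 + 216))*(103² - 37790) = (38980 + 16)*(10609 - 37790) = 38996*(-27181) = -1059950276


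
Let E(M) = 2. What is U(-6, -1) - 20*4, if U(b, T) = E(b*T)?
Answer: -78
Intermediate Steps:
U(b, T) = 2
U(-6, -1) - 20*4 = 2 - 20*4 = 2 - 80 = -78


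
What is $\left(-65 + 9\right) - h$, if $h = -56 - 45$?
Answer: $45$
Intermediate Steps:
$h = -101$
$\left(-65 + 9\right) - h = \left(-65 + 9\right) - -101 = -56 + 101 = 45$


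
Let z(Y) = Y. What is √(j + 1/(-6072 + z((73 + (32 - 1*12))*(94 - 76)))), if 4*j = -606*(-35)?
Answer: √25640773203/2199 ≈ 72.818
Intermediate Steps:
j = 10605/2 (j = (-606*(-35))/4 = (¼)*21210 = 10605/2 ≈ 5302.5)
√(j + 1/(-6072 + z((73 + (32 - 1*12))*(94 - 76)))) = √(10605/2 + 1/(-6072 + (73 + (32 - 1*12))*(94 - 76))) = √(10605/2 + 1/(-6072 + (73 + (32 - 12))*18)) = √(10605/2 + 1/(-6072 + (73 + 20)*18)) = √(10605/2 + 1/(-6072 + 93*18)) = √(10605/2 + 1/(-6072 + 1674)) = √(10605/2 + 1/(-4398)) = √(10605/2 - 1/4398) = √(11660197/2199) = √25640773203/2199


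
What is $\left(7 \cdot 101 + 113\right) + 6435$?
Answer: $7255$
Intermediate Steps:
$\left(7 \cdot 101 + 113\right) + 6435 = \left(707 + 113\right) + 6435 = 820 + 6435 = 7255$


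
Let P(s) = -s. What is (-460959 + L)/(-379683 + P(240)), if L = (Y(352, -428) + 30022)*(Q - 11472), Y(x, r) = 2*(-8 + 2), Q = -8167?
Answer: 589827349/379923 ≈ 1552.5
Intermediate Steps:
Y(x, r) = -12 (Y(x, r) = 2*(-6) = -12)
L = -589366390 (L = (-12 + 30022)*(-8167 - 11472) = 30010*(-19639) = -589366390)
(-460959 + L)/(-379683 + P(240)) = (-460959 - 589366390)/(-379683 - 1*240) = -589827349/(-379683 - 240) = -589827349/(-379923) = -589827349*(-1/379923) = 589827349/379923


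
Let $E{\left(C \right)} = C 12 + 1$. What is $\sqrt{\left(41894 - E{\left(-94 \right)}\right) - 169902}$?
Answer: $i \sqrt{126881} \approx 356.2 i$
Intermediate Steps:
$E{\left(C \right)} = 1 + 12 C$ ($E{\left(C \right)} = 12 C + 1 = 1 + 12 C$)
$\sqrt{\left(41894 - E{\left(-94 \right)}\right) - 169902} = \sqrt{\left(41894 - \left(1 + 12 \left(-94\right)\right)\right) - 169902} = \sqrt{\left(41894 - \left(1 - 1128\right)\right) - 169902} = \sqrt{\left(41894 - -1127\right) - 169902} = \sqrt{\left(41894 + 1127\right) - 169902} = \sqrt{43021 - 169902} = \sqrt{-126881} = i \sqrt{126881}$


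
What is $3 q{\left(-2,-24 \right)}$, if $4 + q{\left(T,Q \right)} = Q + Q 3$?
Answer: $-300$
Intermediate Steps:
$q{\left(T,Q \right)} = -4 + 4 Q$ ($q{\left(T,Q \right)} = -4 + \left(Q + Q 3\right) = -4 + \left(Q + 3 Q\right) = -4 + 4 Q$)
$3 q{\left(-2,-24 \right)} = 3 \left(-4 + 4 \left(-24\right)\right) = 3 \left(-4 - 96\right) = 3 \left(-100\right) = -300$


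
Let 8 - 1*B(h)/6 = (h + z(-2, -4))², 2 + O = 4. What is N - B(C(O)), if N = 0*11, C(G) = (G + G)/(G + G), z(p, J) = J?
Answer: 6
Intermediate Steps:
O = 2 (O = -2 + 4 = 2)
C(G) = 1 (C(G) = (2*G)/((2*G)) = (2*G)*(1/(2*G)) = 1)
N = 0
B(h) = 48 - 6*(-4 + h)² (B(h) = 48 - 6*(h - 4)² = 48 - 6*(-4 + h)²)
N - B(C(O)) = 0 - (48 - 6*(-4 + 1)²) = 0 - (48 - 6*(-3)²) = 0 - (48 - 6*9) = 0 - (48 - 54) = 0 - 1*(-6) = 0 + 6 = 6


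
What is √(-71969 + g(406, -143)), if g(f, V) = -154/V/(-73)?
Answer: I*√64815366655/949 ≈ 268.27*I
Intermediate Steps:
g(f, V) = 154/(73*V) (g(f, V) = -154/V*(-1/73) = 154/(73*V))
√(-71969 + g(406, -143)) = √(-71969 + (154/73)/(-143)) = √(-71969 + (154/73)*(-1/143)) = √(-71969 - 14/949) = √(-68298595/949) = I*√64815366655/949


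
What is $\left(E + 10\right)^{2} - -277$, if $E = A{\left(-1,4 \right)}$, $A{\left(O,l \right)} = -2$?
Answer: $341$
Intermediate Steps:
$E = -2$
$\left(E + 10\right)^{2} - -277 = \left(-2 + 10\right)^{2} - -277 = 8^{2} + 277 = 64 + 277 = 341$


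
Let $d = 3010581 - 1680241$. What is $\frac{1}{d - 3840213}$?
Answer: $- \frac{1}{2509873} \approx -3.9843 \cdot 10^{-7}$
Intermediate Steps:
$d = 1330340$
$\frac{1}{d - 3840213} = \frac{1}{1330340 - 3840213} = \frac{1}{-2509873} = - \frac{1}{2509873}$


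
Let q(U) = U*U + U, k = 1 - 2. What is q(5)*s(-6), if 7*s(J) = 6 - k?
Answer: 30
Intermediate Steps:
k = -1
q(U) = U + U² (q(U) = U² + U = U + U²)
s(J) = 1 (s(J) = (6 - 1*(-1))/7 = (6 + 1)/7 = (⅐)*7 = 1)
q(5)*s(-6) = (5*(1 + 5))*1 = (5*6)*1 = 30*1 = 30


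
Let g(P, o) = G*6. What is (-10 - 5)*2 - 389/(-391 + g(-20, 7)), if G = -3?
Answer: -11881/409 ≈ -29.049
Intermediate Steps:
g(P, o) = -18 (g(P, o) = -3*6 = -18)
(-10 - 5)*2 - 389/(-391 + g(-20, 7)) = (-10 - 5)*2 - 389/(-391 - 18) = -15*2 - 389/(-409) = -30 - 1/409*(-389) = -30 + 389/409 = -11881/409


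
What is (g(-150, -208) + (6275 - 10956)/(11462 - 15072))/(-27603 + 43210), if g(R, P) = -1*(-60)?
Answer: 221281/56341270 ≈ 0.0039275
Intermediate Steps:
g(R, P) = 60
(g(-150, -208) + (6275 - 10956)/(11462 - 15072))/(-27603 + 43210) = (60 + (6275 - 10956)/(11462 - 15072))/(-27603 + 43210) = (60 - 4681/(-3610))/15607 = (60 - 4681*(-1/3610))*(1/15607) = (60 + 4681/3610)*(1/15607) = (221281/3610)*(1/15607) = 221281/56341270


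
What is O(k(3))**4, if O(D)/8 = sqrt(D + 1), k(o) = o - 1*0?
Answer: 65536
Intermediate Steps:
k(o) = o (k(o) = o + 0 = o)
O(D) = 8*sqrt(1 + D) (O(D) = 8*sqrt(D + 1) = 8*sqrt(1 + D))
O(k(3))**4 = (8*sqrt(1 + 3))**4 = (8*sqrt(4))**4 = (8*2)**4 = 16**4 = 65536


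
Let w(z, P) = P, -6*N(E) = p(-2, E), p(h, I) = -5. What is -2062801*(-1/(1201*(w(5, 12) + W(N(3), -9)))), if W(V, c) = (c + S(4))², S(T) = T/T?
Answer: 2062801/91276 ≈ 22.600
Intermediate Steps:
N(E) = ⅚ (N(E) = -⅙*(-5) = ⅚)
S(T) = 1
W(V, c) = (1 + c)² (W(V, c) = (c + 1)² = (1 + c)²)
-2062801*(-1/(1201*(w(5, 12) + W(N(3), -9)))) = -2062801*(-1/(1201*(12 + (1 - 9)²))) = -2062801*(-1/(1201*(12 + (-8)²))) = -2062801*(-1/(1201*(12 + 64))) = -2062801/((-1201*76)) = -2062801/(-91276) = -2062801*(-1/91276) = 2062801/91276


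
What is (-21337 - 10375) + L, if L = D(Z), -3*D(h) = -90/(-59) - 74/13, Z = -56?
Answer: -72966116/2301 ≈ -31711.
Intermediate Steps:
D(h) = 3196/2301 (D(h) = -(-90/(-59) - 74/13)/3 = -(-90*(-1/59) - 74*1/13)/3 = -(90/59 - 74/13)/3 = -⅓*(-3196/767) = 3196/2301)
L = 3196/2301 ≈ 1.3890
(-21337 - 10375) + L = (-21337 - 10375) + 3196/2301 = -31712 + 3196/2301 = -72966116/2301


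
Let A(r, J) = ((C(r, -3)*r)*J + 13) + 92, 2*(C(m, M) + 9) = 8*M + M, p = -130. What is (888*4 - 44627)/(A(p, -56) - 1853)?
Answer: 41075/165548 ≈ 0.24812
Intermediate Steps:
C(m, M) = -9 + 9*M/2 (C(m, M) = -9 + (8*M + M)/2 = -9 + (9*M)/2 = -9 + 9*M/2)
A(r, J) = 105 - 45*J*r/2 (A(r, J) = (((-9 + (9/2)*(-3))*r)*J + 13) + 92 = (((-9 - 27/2)*r)*J + 13) + 92 = ((-45*r/2)*J + 13) + 92 = (-45*J*r/2 + 13) + 92 = (13 - 45*J*r/2) + 92 = 105 - 45*J*r/2)
(888*4 - 44627)/(A(p, -56) - 1853) = (888*4 - 44627)/((105 - 45/2*(-56)*(-130)) - 1853) = (3552 - 44627)/((105 - 163800) - 1853) = -41075/(-163695 - 1853) = -41075/(-165548) = -41075*(-1/165548) = 41075/165548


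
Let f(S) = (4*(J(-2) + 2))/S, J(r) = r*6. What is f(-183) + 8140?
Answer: 1489660/183 ≈ 8140.2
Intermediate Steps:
J(r) = 6*r
f(S) = -40/S (f(S) = (4*(6*(-2) + 2))/S = (4*(-12 + 2))/S = (4*(-10))/S = -40/S)
f(-183) + 8140 = -40/(-183) + 8140 = -40*(-1/183) + 8140 = 40/183 + 8140 = 1489660/183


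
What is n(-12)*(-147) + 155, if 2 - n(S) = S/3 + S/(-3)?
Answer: -139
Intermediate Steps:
n(S) = 2 (n(S) = 2 - (S/3 + S/(-3)) = 2 - (S*(1/3) + S*(-1/3)) = 2 - (S/3 - S/3) = 2 - 1*0 = 2 + 0 = 2)
n(-12)*(-147) + 155 = 2*(-147) + 155 = -294 + 155 = -139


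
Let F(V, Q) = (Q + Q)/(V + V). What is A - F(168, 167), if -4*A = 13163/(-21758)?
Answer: -770185/913836 ≈ -0.84280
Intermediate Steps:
F(V, Q) = Q/V (F(V, Q) = (2*Q)/((2*V)) = (2*Q)*(1/(2*V)) = Q/V)
A = 13163/87032 (A = -13163/(4*(-21758)) = -13163*(-1)/(4*21758) = -¼*(-13163/21758) = 13163/87032 ≈ 0.15124)
A - F(168, 167) = 13163/87032 - 167/168 = -770185/913836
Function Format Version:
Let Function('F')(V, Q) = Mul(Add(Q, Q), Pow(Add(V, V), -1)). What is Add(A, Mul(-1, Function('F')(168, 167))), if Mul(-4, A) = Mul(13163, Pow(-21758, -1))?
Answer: Rational(-770185, 913836) ≈ -0.84280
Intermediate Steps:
Function('F')(V, Q) = Mul(Q, Pow(V, -1)) (Function('F')(V, Q) = Mul(Mul(2, Q), Pow(Mul(2, V), -1)) = Mul(Mul(2, Q), Mul(Rational(1, 2), Pow(V, -1))) = Mul(Q, Pow(V, -1)))
A = Rational(13163, 87032) (A = Mul(Rational(-1, 4), Mul(13163, Pow(-21758, -1))) = Mul(Rational(-1, 4), Mul(13163, Rational(-1, 21758))) = Mul(Rational(-1, 4), Rational(-13163, 21758)) = Rational(13163, 87032) ≈ 0.15124)
Add(A, Mul(-1, Function('F')(168, 167))) = Add(Rational(13163, 87032), Mul(-1, Mul(167, Pow(168, -1)))) = Add(Rational(13163, 87032), Mul(-1, Mul(167, Rational(1, 168)))) = Add(Rational(13163, 87032), Mul(-1, Rational(167, 168))) = Add(Rational(13163, 87032), Rational(-167, 168)) = Rational(-770185, 913836)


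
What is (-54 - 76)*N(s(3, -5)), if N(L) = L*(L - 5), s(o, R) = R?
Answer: -6500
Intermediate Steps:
N(L) = L*(-5 + L)
(-54 - 76)*N(s(3, -5)) = (-54 - 76)*(-5*(-5 - 5)) = -(-650)*(-10) = -130*50 = -6500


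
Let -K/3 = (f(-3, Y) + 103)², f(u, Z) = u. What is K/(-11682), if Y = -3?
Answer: 5000/1947 ≈ 2.5681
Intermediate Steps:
K = -30000 (K = -3*(-3 + 103)² = -3*100² = -3*10000 = -30000)
K/(-11682) = -30000/(-11682) = -30000*(-1/11682) = 5000/1947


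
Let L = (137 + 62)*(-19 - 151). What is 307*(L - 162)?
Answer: -10435544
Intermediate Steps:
L = -33830 (L = 199*(-170) = -33830)
307*(L - 162) = 307*(-33830 - 162) = 307*(-33992) = -10435544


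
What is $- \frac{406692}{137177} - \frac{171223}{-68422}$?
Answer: $- \frac{4338822553}{9385924694} \approx -0.46227$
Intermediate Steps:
$- \frac{406692}{137177} - \frac{171223}{-68422} = \left(-406692\right) \frac{1}{137177} - - \frac{171223}{68422} = - \frac{406692}{137177} + \frac{171223}{68422} = - \frac{4338822553}{9385924694}$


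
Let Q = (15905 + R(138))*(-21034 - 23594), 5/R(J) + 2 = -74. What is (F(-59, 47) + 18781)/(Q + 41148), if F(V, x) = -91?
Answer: -118370/4495173621 ≈ -2.6333e-5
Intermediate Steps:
R(J) = -5/76 (R(J) = 5/(-2 - 74) = 5/(-76) = 5*(-1/76) = -5/76)
Q = -13486302675/19 (Q = (15905 - 5/76)*(-21034 - 23594) = (1208775/76)*(-44628) = -13486302675/19 ≈ -7.0981e+8)
(F(-59, 47) + 18781)/(Q + 41148) = (-91 + 18781)/(-13486302675/19 + 41148) = 18690/(-13485520863/19) = 18690*(-19/13485520863) = -118370/4495173621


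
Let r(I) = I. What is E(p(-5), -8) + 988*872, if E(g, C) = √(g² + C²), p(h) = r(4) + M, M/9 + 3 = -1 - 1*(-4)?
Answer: 861536 + 4*√5 ≈ 8.6155e+5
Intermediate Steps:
M = 0 (M = -27 + 9*(-1 - 1*(-4)) = -27 + 9*(-1 + 4) = -27 + 9*3 = -27 + 27 = 0)
p(h) = 4 (p(h) = 4 + 0 = 4)
E(g, C) = √(C² + g²)
E(p(-5), -8) + 988*872 = √((-8)² + 4²) + 988*872 = √(64 + 16) + 861536 = √80 + 861536 = 4*√5 + 861536 = 861536 + 4*√5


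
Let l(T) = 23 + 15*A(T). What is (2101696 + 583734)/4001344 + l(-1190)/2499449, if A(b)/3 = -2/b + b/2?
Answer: 393000574722277/595068737937632 ≈ 0.66043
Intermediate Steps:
A(b) = -6/b + 3*b/2 (A(b) = 3*(-2/b + b/2) = 3*(b/2 - 2/b) = -6/b + 3*b/2)
l(T) = 23 - 90/T + 45*T/2 (l(T) = 23 + 15*(-6/T + 3*T/2) = 23 + (-90/T + 45*T/2) = 23 - 90/T + 45*T/2)
(2101696 + 583734)/4001344 + l(-1190)/2499449 = (2101696 + 583734)/4001344 + (23 - 90/(-1190) + (45/2)*(-1190))/2499449 = 2685430*(1/4001344) + (23 - 90*(-1/1190) - 26775)*(1/2499449) = 1342715/2000672 + (23 + 9/119 - 26775)*(1/2499449) = 1342715/2000672 - 3183479/119*1/2499449 = 1342715/2000672 - 3183479/297434431 = 393000574722277/595068737937632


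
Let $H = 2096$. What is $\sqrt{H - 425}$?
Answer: $\sqrt{1671} \approx 40.878$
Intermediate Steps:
$\sqrt{H - 425} = \sqrt{2096 - 425} = \sqrt{1671}$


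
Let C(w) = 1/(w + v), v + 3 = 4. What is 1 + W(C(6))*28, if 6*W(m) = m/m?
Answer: 17/3 ≈ 5.6667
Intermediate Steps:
v = 1 (v = -3 + 4 = 1)
C(w) = 1/(1 + w) (C(w) = 1/(w + 1) = 1/(1 + w))
W(m) = ⅙ (W(m) = (m/m)/6 = (⅙)*1 = ⅙)
1 + W(C(6))*28 = 1 + (⅙)*28 = 1 + 14/3 = 17/3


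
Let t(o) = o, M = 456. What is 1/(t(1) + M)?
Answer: 1/457 ≈ 0.0021882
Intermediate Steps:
1/(t(1) + M) = 1/(1 + 456) = 1/457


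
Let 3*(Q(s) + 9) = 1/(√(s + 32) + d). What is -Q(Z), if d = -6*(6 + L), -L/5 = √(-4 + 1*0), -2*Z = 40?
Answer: (973 - 1620*I - 54*√3)/(6*(18 - √3 - 30*I)) ≈ 9.0023 + 0.0042932*I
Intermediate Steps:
Z = -20 (Z = -½*40 = -20)
L = -10*I (L = -5*√(-4 + 1*0) = -5*√(-4 + 0) = -10*I ≈ -10.0*I)
d = -36 + 60*I (d = -6*(6 - 10*I) = -36 + 60*I ≈ -36.0 + 60.0*I)
Q(s) = -9 + 1/(3*(-36 + √(32 + s) + 60*I)) (Q(s) = -9 + 1/(3*(√(s + 32) + (-36 + 60*I))) = -9 + 1/(3*(√(32 + s) + (-36 + 60*I))) = -9 + 1/(3*(-36 + √(32 + s) + 60*I)))
-Q(Z) = -(-973 + 27*√(32 - 20) + 1620*I)/(3*(36 - √(32 - 20) - 60*I)) = -(-973 + 27*√12 + 1620*I)/(3*(36 - √12 - 60*I)) = -(-973 + 27*(2*√3) + 1620*I)/(3*(36 - 2*√3 - 60*I)) = -(-973 + 54*√3 + 1620*I)/(3*(36 - 2*√3 - 60*I)) = -(-973 + 54*√3 + 1620*I)/(3*(36 - 60*I - 2*√3))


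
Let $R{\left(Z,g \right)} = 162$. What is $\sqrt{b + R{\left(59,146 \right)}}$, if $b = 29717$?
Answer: $\sqrt{29879} \approx 172.86$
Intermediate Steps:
$\sqrt{b + R{\left(59,146 \right)}} = \sqrt{29717 + 162} = \sqrt{29879}$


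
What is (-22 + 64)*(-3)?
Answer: -126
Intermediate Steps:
(-22 + 64)*(-3) = 42*(-3) = -126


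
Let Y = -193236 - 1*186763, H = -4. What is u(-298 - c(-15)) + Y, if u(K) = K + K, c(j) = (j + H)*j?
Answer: -381165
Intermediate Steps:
c(j) = j*(-4 + j) (c(j) = (j - 4)*j = (-4 + j)*j = j*(-4 + j))
Y = -379999 (Y = -193236 - 186763 = -379999)
u(K) = 2*K
u(-298 - c(-15)) + Y = 2*(-298 - (-15)*(-4 - 15)) - 379999 = 2*(-298 - (-15)*(-19)) - 379999 = 2*(-298 - 1*285) - 379999 = 2*(-298 - 285) - 379999 = 2*(-583) - 379999 = -1166 - 379999 = -381165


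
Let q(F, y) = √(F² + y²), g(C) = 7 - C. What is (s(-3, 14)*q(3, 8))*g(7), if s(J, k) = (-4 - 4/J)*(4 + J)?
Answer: 0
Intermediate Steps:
(s(-3, 14)*q(3, 8))*g(7) = ((-20 - 16/(-3) - 4*(-3))*√(3² + 8²))*(7 - 1*7) = ((-20 - 16*(-⅓) + 12)*√(9 + 64))*(7 - 7) = ((-20 + 16/3 + 12)*√73)*0 = -8*√73/3*0 = 0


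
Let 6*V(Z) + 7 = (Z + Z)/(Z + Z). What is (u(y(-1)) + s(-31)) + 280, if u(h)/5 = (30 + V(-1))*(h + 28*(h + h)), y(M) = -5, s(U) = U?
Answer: -41076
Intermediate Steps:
V(Z) = -1 (V(Z) = -7/6 + ((Z + Z)/(Z + Z))/6 = -7/6 + ((2*Z)/((2*Z)))/6 = -7/6 + ((2*Z)*(1/(2*Z)))/6 = -7/6 + (⅙)*1 = -7/6 + ⅙ = -1)
u(h) = 8265*h (u(h) = 5*((30 - 1)*(h + 28*(h + h))) = 5*(29*(h + 28*(2*h))) = 5*(29*(h + 56*h)) = 5*(29*(57*h)) = 5*(1653*h) = 8265*h)
(u(y(-1)) + s(-31)) + 280 = (8265*(-5) - 31) + 280 = (-41325 - 31) + 280 = -41356 + 280 = -41076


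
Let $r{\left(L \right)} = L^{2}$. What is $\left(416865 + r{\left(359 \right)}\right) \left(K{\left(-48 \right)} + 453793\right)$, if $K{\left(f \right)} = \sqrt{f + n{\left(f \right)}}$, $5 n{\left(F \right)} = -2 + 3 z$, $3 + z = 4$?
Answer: $247655714578 + \frac{545746 i \sqrt{1195}}{5} \approx 2.4766 \cdot 10^{11} + 3.7732 \cdot 10^{6} i$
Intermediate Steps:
$z = 1$ ($z = -3 + 4 = 1$)
$n{\left(F \right)} = \frac{1}{5}$ ($n{\left(F \right)} = \frac{-2 + 3 \cdot 1}{5} = \frac{-2 + 3}{5} = \frac{1}{5} \cdot 1 = \frac{1}{5}$)
$K{\left(f \right)} = \sqrt{\frac{1}{5} + f}$ ($K{\left(f \right)} = \sqrt{f + \frac{1}{5}} = \sqrt{\frac{1}{5} + f}$)
$\left(416865 + r{\left(359 \right)}\right) \left(K{\left(-48 \right)} + 453793\right) = \left(416865 + 359^{2}\right) \left(\frac{\sqrt{5 + 25 \left(-48\right)}}{5} + 453793\right) = \left(416865 + 128881\right) \left(\frac{\sqrt{5 - 1200}}{5} + 453793\right) = 545746 \left(\frac{\sqrt{-1195}}{5} + 453793\right) = 545746 \left(\frac{i \sqrt{1195}}{5} + 453793\right) = 545746 \left(453793 + \frac{i \sqrt{1195}}{5}\right) = 247655714578 + \frac{545746 i \sqrt{1195}}{5}$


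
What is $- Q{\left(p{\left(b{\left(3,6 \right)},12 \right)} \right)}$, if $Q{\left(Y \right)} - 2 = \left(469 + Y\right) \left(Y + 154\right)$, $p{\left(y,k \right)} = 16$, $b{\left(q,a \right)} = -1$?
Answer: $-82452$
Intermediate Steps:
$Q{\left(Y \right)} = 2 + \left(154 + Y\right) \left(469 + Y\right)$ ($Q{\left(Y \right)} = 2 + \left(469 + Y\right) \left(Y + 154\right) = 2 + \left(469 + Y\right) \left(154 + Y\right) = 2 + \left(154 + Y\right) \left(469 + Y\right)$)
$- Q{\left(p{\left(b{\left(3,6 \right)},12 \right)} \right)} = - (72228 + 16^{2} + 623 \cdot 16) = - (72228 + 256 + 9968) = \left(-1\right) 82452 = -82452$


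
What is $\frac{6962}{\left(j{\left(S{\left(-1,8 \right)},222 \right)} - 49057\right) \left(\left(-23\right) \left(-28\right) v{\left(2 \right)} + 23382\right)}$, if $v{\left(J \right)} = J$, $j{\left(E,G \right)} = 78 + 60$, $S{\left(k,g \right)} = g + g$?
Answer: $- \frac{3481}{603415865} \approx -5.7688 \cdot 10^{-6}$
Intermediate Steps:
$S{\left(k,g \right)} = 2 g$
$j{\left(E,G \right)} = 138$
$\frac{6962}{\left(j{\left(S{\left(-1,8 \right)},222 \right)} - 49057\right) \left(\left(-23\right) \left(-28\right) v{\left(2 \right)} + 23382\right)} = \frac{6962}{\left(138 - 49057\right) \left(\left(-23\right) \left(-28\right) 2 + 23382\right)} = \frac{6962}{\left(-48919\right) \left(644 \cdot 2 + 23382\right)} = \frac{6962}{\left(-48919\right) \left(1288 + 23382\right)} = \frac{6962}{\left(-48919\right) 24670} = \frac{6962}{-1206831730} = 6962 \left(- \frac{1}{1206831730}\right) = - \frac{3481}{603415865}$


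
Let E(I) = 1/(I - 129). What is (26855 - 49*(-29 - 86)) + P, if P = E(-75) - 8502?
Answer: 4893551/204 ≈ 23988.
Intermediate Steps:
E(I) = 1/(-129 + I)
P = -1734409/204 (P = 1/(-129 - 75) - 8502 = 1/(-204) - 8502 = -1/204 - 8502 = -1734409/204 ≈ -8502.0)
(26855 - 49*(-29 - 86)) + P = (26855 - 49*(-29 - 86)) - 1734409/204 = (26855 - 49*(-115)) - 1734409/204 = (26855 + 5635) - 1734409/204 = 32490 - 1734409/204 = 4893551/204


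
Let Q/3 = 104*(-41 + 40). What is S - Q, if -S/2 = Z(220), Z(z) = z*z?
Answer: -96488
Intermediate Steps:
Q = -312 (Q = 3*(104*(-41 + 40)) = 3*(104*(-1)) = 3*(-104) = -312)
Z(z) = z**2
S = -96800 (S = -2*220**2 = -2*48400 = -96800)
S - Q = -96800 - 1*(-312) = -96800 + 312 = -96488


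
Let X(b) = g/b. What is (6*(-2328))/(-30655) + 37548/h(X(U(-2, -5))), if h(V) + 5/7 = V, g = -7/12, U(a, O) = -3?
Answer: -290058723072/4015805 ≈ -72229.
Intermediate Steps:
g = -7/12 (g = -7*1/12 = -7/12 ≈ -0.58333)
X(b) = -7/(12*b)
h(V) = -5/7 + V
(6*(-2328))/(-30655) + 37548/h(X(U(-2, -5))) = (6*(-2328))/(-30655) + 37548/(-5/7 - 7/12/(-3)) = -13968*(-1/30655) + 37548/(-5/7 - 7/12*(-⅓)) = 13968/30655 + 37548/(-5/7 + 7/36) = 13968/30655 + 37548/(-131/252) = 13968/30655 + 37548*(-252/131) = 13968/30655 - 9462096/131 = -290058723072/4015805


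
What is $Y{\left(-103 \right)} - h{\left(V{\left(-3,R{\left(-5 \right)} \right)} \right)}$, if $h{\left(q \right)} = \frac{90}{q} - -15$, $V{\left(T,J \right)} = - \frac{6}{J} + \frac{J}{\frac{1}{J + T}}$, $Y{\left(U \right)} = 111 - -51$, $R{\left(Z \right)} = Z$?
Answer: $\frac{14916}{103} \approx 144.82$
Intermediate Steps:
$Y{\left(U \right)} = 162$ ($Y{\left(U \right)} = 111 + 51 = 162$)
$V{\left(T,J \right)} = - \frac{6}{J} + J \left(J + T\right)$
$h{\left(q \right)} = 15 + \frac{90}{q}$ ($h{\left(q \right)} = \frac{90}{q} + 15 = 15 + \frac{90}{q}$)
$Y{\left(-103 \right)} - h{\left(V{\left(-3,R{\left(-5 \right)} \right)} \right)} = 162 - \left(15 + \frac{90}{\frac{1}{-5} \left(-6 + \left(-5\right)^{2} \left(-5 - 3\right)\right)}\right) = 162 - \left(15 + \frac{90}{\left(- \frac{1}{5}\right) \left(-6 + 25 \left(-8\right)\right)}\right) = 162 - \left(15 + \frac{90}{\left(- \frac{1}{5}\right) \left(-6 - 200\right)}\right) = 162 - \left(15 + \frac{90}{\left(- \frac{1}{5}\right) \left(-206\right)}\right) = 162 - \left(15 + \frac{90}{\frac{206}{5}}\right) = 162 - \left(15 + 90 \cdot \frac{5}{206}\right) = 162 - \left(15 + \frac{225}{103}\right) = 162 - \frac{1770}{103} = \frac{14916}{103}$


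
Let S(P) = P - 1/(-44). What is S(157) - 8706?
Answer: -376155/44 ≈ -8549.0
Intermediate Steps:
S(P) = 1/44 + P (S(P) = P - 1*(-1/44) = P + 1/44 = 1/44 + P)
S(157) - 8706 = (1/44 + 157) - 8706 = 6909/44 - 8706 = -376155/44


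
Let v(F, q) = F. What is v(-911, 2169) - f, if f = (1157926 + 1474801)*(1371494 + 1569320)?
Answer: -7742360420689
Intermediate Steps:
f = 7742360419778 (f = 2632727*2940814 = 7742360419778)
v(-911, 2169) - f = -911 - 1*7742360419778 = -911 - 7742360419778 = -7742360420689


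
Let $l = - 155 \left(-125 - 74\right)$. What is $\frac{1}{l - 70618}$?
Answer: $- \frac{1}{39773} \approx -2.5143 \cdot 10^{-5}$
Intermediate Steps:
$l = 30845$ ($l = \left(-155\right) \left(-199\right) = 30845$)
$\frac{1}{l - 70618} = \frac{1}{30845 - 70618} = \frac{1}{-39773} = - \frac{1}{39773}$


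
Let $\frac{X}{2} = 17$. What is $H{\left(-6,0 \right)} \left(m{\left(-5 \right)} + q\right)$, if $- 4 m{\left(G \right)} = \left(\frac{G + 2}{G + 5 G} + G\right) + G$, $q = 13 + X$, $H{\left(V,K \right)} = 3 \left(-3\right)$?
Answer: $- \frac{17811}{40} \approx -445.27$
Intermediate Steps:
$X = 34$ ($X = 2 \cdot 17 = 34$)
$H{\left(V,K \right)} = -9$
$q = 47$ ($q = 13 + 34 = 47$)
$m{\left(G \right)} = - \frac{G}{2} - \frac{2 + G}{24 G}$ ($m{\left(G \right)} = - \frac{\left(\frac{G + 2}{G + 5 G} + G\right) + G}{4} = - \frac{\left(\frac{2 + G}{6 G} + G\right) + G}{4} = - \frac{\left(G + \frac{2 + G}{6 G}\right) + G}{4} = - \frac{2 G + \frac{2 + G}{6 G}}{4} = - \frac{G}{2} - \frac{2 + G}{24 G}$)
$H{\left(-6,0 \right)} \left(m{\left(-5 \right)} + q\right) = - 9 \left(\frac{-2 - - 5 \left(1 + 12 \left(-5\right)\right)}{24 \left(-5\right)} + 47\right) = - 9 \left(\frac{1}{24} \left(- \frac{1}{5}\right) \left(-2 - - 5 \left(1 - 60\right)\right) + 47\right) = - 9 \left(\frac{1}{24} \left(- \frac{1}{5}\right) \left(-2 - \left(-5\right) \left(-59\right)\right) + 47\right) = - 9 \left(\frac{1}{24} \left(- \frac{1}{5}\right) \left(-2 - 295\right) + 47\right) = - 9 \left(\frac{1}{24} \left(- \frac{1}{5}\right) \left(-297\right) + 47\right) = - 9 \left(\frac{99}{40} + 47\right) = \left(-9\right) \frac{1979}{40} = - \frac{17811}{40}$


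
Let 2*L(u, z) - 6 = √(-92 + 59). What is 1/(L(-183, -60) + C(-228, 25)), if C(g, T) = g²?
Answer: 69316/3603530903 - 2*I*√33/10810592709 ≈ 1.9236e-5 - 1.0628e-9*I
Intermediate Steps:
L(u, z) = 3 + I*√33/2 (L(u, z) = 3 + √(-92 + 59)/2 = 3 + √(-33)/2 = 3 + (I*√33)/2 = 3 + I*√33/2)
1/(L(-183, -60) + C(-228, 25)) = 1/((3 + I*√33/2) + (-228)²) = 1/((3 + I*√33/2) + 51984) = 1/(51987 + I*√33/2)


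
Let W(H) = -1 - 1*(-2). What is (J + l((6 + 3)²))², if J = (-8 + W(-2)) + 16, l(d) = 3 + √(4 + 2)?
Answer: (12 + √6)² ≈ 208.79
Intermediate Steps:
W(H) = 1 (W(H) = -1 + 2 = 1)
l(d) = 3 + √6
J = 9 (J = (-8 + 1) + 16 = -7 + 16 = 9)
(J + l((6 + 3)²))² = (9 + (3 + √6))² = (12 + √6)²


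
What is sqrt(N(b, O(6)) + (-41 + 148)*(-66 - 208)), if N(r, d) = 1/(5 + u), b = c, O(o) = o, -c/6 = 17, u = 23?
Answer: I*sqrt(5746321)/14 ≈ 171.22*I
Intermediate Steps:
c = -102 (c = -6*17 = -102)
b = -102
N(r, d) = 1/28 (N(r, d) = 1/(5 + 23) = 1/28)
sqrt(N(b, O(6)) + (-41 + 148)*(-66 - 208)) = sqrt(1/28 + (-41 + 148)*(-66 - 208)) = sqrt(1/28 + 107*(-274)) = sqrt(1/28 - 29318) = sqrt(-820903/28) = I*sqrt(5746321)/14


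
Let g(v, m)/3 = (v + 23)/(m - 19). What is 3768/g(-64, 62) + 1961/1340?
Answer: -72290319/54940 ≈ -1315.8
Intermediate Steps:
g(v, m) = 3*(23 + v)/(-19 + m) (g(v, m) = 3*((v + 23)/(m - 19)) = 3*((23 + v)/(-19 + m)) = 3*(23 + v)/(-19 + m))
3768/g(-64, 62) + 1961/1340 = 3768/((3*(23 - 64)/(-19 + 62))) + 1961/1340 = 3768/((3*(-41)/43)) + 1961*(1/1340) = 3768/((3*(1/43)*(-41))) + 1961/1340 = 3768/(-123/43) + 1961/1340 = 3768*(-43/123) + 1961/1340 = -54008/41 + 1961/1340 = -72290319/54940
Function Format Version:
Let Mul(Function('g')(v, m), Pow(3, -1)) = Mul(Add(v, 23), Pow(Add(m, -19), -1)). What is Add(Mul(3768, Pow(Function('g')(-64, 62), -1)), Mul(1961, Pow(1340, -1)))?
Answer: Rational(-72290319, 54940) ≈ -1315.8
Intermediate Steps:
Function('g')(v, m) = Mul(3, Pow(Add(-19, m), -1), Add(23, v)) (Function('g')(v, m) = Mul(3, Mul(Add(v, 23), Pow(Add(m, -19), -1))) = Mul(3, Mul(Add(23, v), Pow(Add(-19, m), -1))) = Mul(3, Mul(Pow(Add(-19, m), -1), Add(23, v))) = Mul(3, Pow(Add(-19, m), -1), Add(23, v)))
Add(Mul(3768, Pow(Function('g')(-64, 62), -1)), Mul(1961, Pow(1340, -1))) = Add(Mul(3768, Pow(Mul(3, Pow(Add(-19, 62), -1), Add(23, -64)), -1)), Mul(1961, Pow(1340, -1))) = Add(Mul(3768, Pow(Mul(3, Pow(43, -1), -41), -1)), Mul(1961, Rational(1, 1340))) = Add(Mul(3768, Pow(Mul(3, Rational(1, 43), -41), -1)), Rational(1961, 1340)) = Add(Mul(3768, Pow(Rational(-123, 43), -1)), Rational(1961, 1340)) = Add(Mul(3768, Rational(-43, 123)), Rational(1961, 1340)) = Add(Rational(-54008, 41), Rational(1961, 1340)) = Rational(-72290319, 54940)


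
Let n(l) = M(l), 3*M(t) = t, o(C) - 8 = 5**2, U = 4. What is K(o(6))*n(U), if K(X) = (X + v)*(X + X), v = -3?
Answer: 2640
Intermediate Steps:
o(C) = 33 (o(C) = 8 + 5**2 = 8 + 25 = 33)
M(t) = t/3
n(l) = l/3
K(X) = 2*X*(-3 + X) (K(X) = (X - 3)*(X + X) = (-3 + X)*(2*X) = 2*X*(-3 + X))
K(o(6))*n(U) = (2*33*(-3 + 33))*((1/3)*4) = (2*33*30)*(4/3) = 1980*(4/3) = 2640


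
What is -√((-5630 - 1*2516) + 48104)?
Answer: -√39958 ≈ -199.90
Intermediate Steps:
-√((-5630 - 1*2516) + 48104) = -√((-5630 - 2516) + 48104) = -√(-8146 + 48104) = -√39958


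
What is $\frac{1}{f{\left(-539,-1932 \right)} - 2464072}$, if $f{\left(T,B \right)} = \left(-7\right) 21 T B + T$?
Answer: $- \frac{1}{155542767} \approx -6.4291 \cdot 10^{-9}$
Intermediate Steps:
$f{\left(T,B \right)} = T - 147 B T$ ($f{\left(T,B \right)} = - 147 T B + T = - 147 B T + T = T - 147 B T$)
$\frac{1}{f{\left(-539,-1932 \right)} - 2464072} = \frac{1}{- 539 \left(1 - -284004\right) - 2464072} = \frac{1}{- 539 \left(1 + 284004\right) - 2464072} = \frac{1}{\left(-539\right) 284005 - 2464072} = \frac{1}{-153078695 - 2464072} = \frac{1}{-155542767} = - \frac{1}{155542767}$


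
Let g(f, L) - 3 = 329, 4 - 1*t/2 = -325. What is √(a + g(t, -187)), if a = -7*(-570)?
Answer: √4322 ≈ 65.742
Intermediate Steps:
t = 658 (t = 8 - 2*(-325) = 8 + 650 = 658)
g(f, L) = 332 (g(f, L) = 3 + 329 = 332)
a = 3990
√(a + g(t, -187)) = √(3990 + 332) = √4322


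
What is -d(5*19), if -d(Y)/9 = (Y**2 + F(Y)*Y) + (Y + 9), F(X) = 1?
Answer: 83016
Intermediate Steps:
d(Y) = -81 - 18*Y - 9*Y**2 (d(Y) = -9*((Y**2 + 1*Y) + (Y + 9)) = -9*((Y**2 + Y) + (9 + Y)) = -9*((Y + Y**2) + (9 + Y)) = -9*(9 + Y**2 + 2*Y) = -81 - 18*Y - 9*Y**2)
-d(5*19) = -(-81 - 90*19 - 9*(5*19)**2) = -(-81 - 18*95 - 9*95**2) = -(-81 - 1710 - 9*9025) = -(-81 - 1710 - 81225) = -1*(-83016) = 83016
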